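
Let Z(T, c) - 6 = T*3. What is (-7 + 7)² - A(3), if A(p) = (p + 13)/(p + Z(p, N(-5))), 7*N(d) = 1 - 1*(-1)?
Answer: -8/9 ≈ -0.88889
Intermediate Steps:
N(d) = 2/7 (N(d) = (1 - 1*(-1))/7 = (1 + 1)/7 = (⅐)*2 = 2/7)
Z(T, c) = 6 + 3*T (Z(T, c) = 6 + T*3 = 6 + 3*T)
A(p) = (13 + p)/(6 + 4*p) (A(p) = (p + 13)/(p + (6 + 3*p)) = (13 + p)/(6 + 4*p))
(-7 + 7)² - A(3) = (-7 + 7)² - (13 + 3)/(2*(3 + 2*3)) = 0² - 16/(2*(3 + 6)) = 0 - 16/(2*9) = 0 - 1*8/9 = 0 - 8/9 = -8/9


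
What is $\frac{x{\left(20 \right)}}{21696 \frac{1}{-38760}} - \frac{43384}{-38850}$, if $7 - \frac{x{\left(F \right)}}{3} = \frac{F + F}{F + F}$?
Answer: $- \frac{272537591}{8780100} \approx -31.04$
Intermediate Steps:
$x{\left(F \right)} = 18$ ($x{\left(F \right)} = 21 - 3 \frac{F + F}{F + F} = 21 - 3 \frac{2 F}{2 F} = 21 - 3 \cdot 2 F \frac{1}{2 F} = 21 - 3 = 18$)
$\frac{x{\left(20 \right)}}{21696 \frac{1}{-38760}} - \frac{43384}{-38850} = \frac{18}{21696 \frac{1}{-38760}} - \frac{43384}{-38850} = \frac{18}{21696 \left(- \frac{1}{38760}\right)} - - \frac{21692}{19425} = \frac{18}{- \frac{904}{1615}} + \frac{21692}{19425} = 18 \left(- \frac{1615}{904}\right) + \frac{21692}{19425} = - \frac{14535}{452} + \frac{21692}{19425} = - \frac{272537591}{8780100}$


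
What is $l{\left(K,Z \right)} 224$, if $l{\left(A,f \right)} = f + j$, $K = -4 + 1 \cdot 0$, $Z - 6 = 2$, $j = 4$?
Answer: $2688$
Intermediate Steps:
$Z = 8$ ($Z = 6 + 2 = 8$)
$K = -4$ ($K = -4 + 0 = -4$)
$l{\left(A,f \right)} = 4 + f$ ($l{\left(A,f \right)} = f + 4 = 4 + f$)
$l{\left(K,Z \right)} 224 = \left(4 + 8\right) 224 = 12 \cdot 224 = 2688$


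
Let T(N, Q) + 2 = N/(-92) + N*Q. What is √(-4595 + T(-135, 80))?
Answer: 221*I*√667/46 ≈ 124.08*I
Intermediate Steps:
T(N, Q) = -2 - N/92 + N*Q (T(N, Q) = -2 + (N/(-92) + N*Q) = -2 + (-N/92 + N*Q) = -2 - N/92 + N*Q)
√(-4595 + T(-135, 80)) = √(-4595 + (-2 - 1/92*(-135) - 135*80)) = √(-4595 + (-2 + 135/92 - 10800)) = √(-4595 - 993649/92) = √(-1416389/92) = 221*I*√667/46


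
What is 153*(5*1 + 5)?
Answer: 1530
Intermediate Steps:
153*(5*1 + 5) = 153*(5 + 5) = 153*10 = 1530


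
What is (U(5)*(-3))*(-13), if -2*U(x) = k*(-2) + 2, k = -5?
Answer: -234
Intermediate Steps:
U(x) = -6 (U(x) = -(-5*(-2) + 2)/2 = -(10 + 2)/2 = -1/2*12 = -6)
(U(5)*(-3))*(-13) = -6*(-3)*(-13) = 18*(-13) = -234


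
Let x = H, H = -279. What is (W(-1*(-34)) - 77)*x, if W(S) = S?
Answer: 11997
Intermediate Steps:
x = -279
(W(-1*(-34)) - 77)*x = (-1*(-34) - 77)*(-279) = (34 - 77)*(-279) = -43*(-279) = 11997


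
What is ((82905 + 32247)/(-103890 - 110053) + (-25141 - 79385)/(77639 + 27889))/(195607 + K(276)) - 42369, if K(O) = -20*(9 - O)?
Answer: -32036442161591587791/756129296321348 ≈ -42369.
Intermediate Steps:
K(O) = -180 + 20*O
((82905 + 32247)/(-103890 - 110053) + (-25141 - 79385)/(77639 + 27889))/(195607 + K(276)) - 42369 = ((82905 + 32247)/(-103890 - 110053) + (-25141 - 79385)/(77639 + 27889))/(195607 + (-180 + 20*276)) - 42369 = (115152/(-213943) - 104526/105528)/(195607 + (-180 + 5520)) - 42369 = (115152*(-1/213943) - 104526*1/105528)/(195607 + 5340) - 42369 = (-115152/213943 - 17421/17588)/200947 - 42369 = -5752394379/3762829484*1/200947 - 42369 = -5752394379/756129296321348 - 42369 = -32036442161591587791/756129296321348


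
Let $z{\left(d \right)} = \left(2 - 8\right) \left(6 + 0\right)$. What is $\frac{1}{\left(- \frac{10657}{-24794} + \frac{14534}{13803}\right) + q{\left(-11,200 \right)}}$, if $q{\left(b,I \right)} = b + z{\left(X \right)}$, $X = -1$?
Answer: $- \frac{7958874}{362265809} \approx -0.02197$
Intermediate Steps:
$z{\left(d \right)} = -36$ ($z{\left(d \right)} = \left(-6\right) 6 = -36$)
$q{\left(b,I \right)} = -36 + b$ ($q{\left(b,I \right)} = b - 36 = -36 + b$)
$\frac{1}{\left(- \frac{10657}{-24794} + \frac{14534}{13803}\right) + q{\left(-11,200 \right)}} = \frac{1}{\left(- \frac{10657}{-24794} + \frac{14534}{13803}\right) - 47} = \frac{1}{\left(\left(-10657\right) \left(- \frac{1}{24794}\right) + 14534 \cdot \frac{1}{13803}\right) - 47} = \frac{1}{\left(\frac{10657}{24794} + \frac{338}{321}\right) - 47} = \frac{1}{\frac{11801269}{7958874} - 47} = \frac{1}{- \frac{362265809}{7958874}} = - \frac{7958874}{362265809}$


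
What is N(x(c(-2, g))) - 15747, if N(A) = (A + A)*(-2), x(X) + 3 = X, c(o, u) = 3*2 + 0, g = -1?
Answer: -15759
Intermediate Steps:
c(o, u) = 6 (c(o, u) = 6 + 0 = 6)
x(X) = -3 + X
N(A) = -4*A (N(A) = (2*A)*(-2) = -4*A)
N(x(c(-2, g))) - 15747 = -4*(-3 + 6) - 15747 = -4*3 - 15747 = -12 - 15747 = -15759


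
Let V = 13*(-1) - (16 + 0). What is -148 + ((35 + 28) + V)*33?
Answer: 974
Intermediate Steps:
V = -29 (V = -13 - 1*16 = -13 - 16 = -29)
-148 + ((35 + 28) + V)*33 = -148 + ((35 + 28) - 29)*33 = -148 + (63 - 29)*33 = -148 + 34*33 = -148 + 1122 = 974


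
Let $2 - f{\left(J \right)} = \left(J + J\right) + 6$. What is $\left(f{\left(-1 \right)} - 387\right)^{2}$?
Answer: $151321$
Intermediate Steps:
$f{\left(J \right)} = -4 - 2 J$ ($f{\left(J \right)} = 2 - \left(\left(J + J\right) + 6\right) = 2 - \left(2 J + 6\right) = 2 - \left(6 + 2 J\right) = -4 - 2 J$)
$\left(f{\left(-1 \right)} - 387\right)^{2} = \left(\left(-4 - -2\right) - 387\right)^{2} = \left(\left(-4 + 2\right) - 387\right)^{2} = \left(-2 - 387\right)^{2} = \left(-389\right)^{2} = 151321$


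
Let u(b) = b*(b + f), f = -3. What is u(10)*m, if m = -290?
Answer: -20300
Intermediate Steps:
u(b) = b*(-3 + b) (u(b) = b*(b - 3) = b*(-3 + b))
u(10)*m = (10*(-3 + 10))*(-290) = (10*7)*(-290) = 70*(-290) = -20300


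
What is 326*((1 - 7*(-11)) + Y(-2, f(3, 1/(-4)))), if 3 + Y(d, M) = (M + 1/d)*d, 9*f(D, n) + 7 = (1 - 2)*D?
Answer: 229504/9 ≈ 25500.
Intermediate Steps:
f(D, n) = -7/9 - D/9 (f(D, n) = -7/9 + ((1 - 2)*D)/9 = -7/9 + (-D)/9 = -7/9 - D/9)
Y(d, M) = -3 + d*(M + 1/d) (Y(d, M) = -3 + (M + 1/d)*d = -3 + d*(M + 1/d))
326*((1 - 7*(-11)) + Y(-2, f(3, 1/(-4)))) = 326*((1 - 7*(-11)) + (-2 + (-7/9 - 1/9*3)*(-2))) = 326*((1 + 77) + (-2 + (-7/9 - 1/3)*(-2))) = 326*(78 + (-2 - 10/9*(-2))) = 326*(78 + (-2 + 20/9)) = 326*(78 + 2/9) = 326*(704/9) = 229504/9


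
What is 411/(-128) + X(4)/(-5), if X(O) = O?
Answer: -2567/640 ≈ -4.0109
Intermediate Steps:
411/(-128) + X(4)/(-5) = 411/(-128) + 4/(-5) = 411*(-1/128) + 4*(-⅕) = -411/128 - ⅘ = -2567/640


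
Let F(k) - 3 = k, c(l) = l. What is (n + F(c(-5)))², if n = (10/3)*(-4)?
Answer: 2116/9 ≈ 235.11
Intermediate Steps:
F(k) = 3 + k
n = -40/3 (n = (10*(⅓))*(-4) = (10/3)*(-4) = -40/3 ≈ -13.333)
(n + F(c(-5)))² = (-40/3 + (3 - 5))² = (-40/3 - 2)² = (-46/3)² = 2116/9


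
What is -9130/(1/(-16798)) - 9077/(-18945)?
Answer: 2905513953377/18945 ≈ 1.5337e+8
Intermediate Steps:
-9130/(1/(-16798)) - 9077/(-18945) = -9130/(-1/16798) - 9077*(-1/18945) = -9130*(-16798) + 9077/18945 = 153365740 + 9077/18945 = 2905513953377/18945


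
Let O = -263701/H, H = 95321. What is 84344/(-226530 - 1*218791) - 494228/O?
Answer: 1104167729772116/6180610159 ≈ 1.7865e+5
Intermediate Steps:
O = -263701/95321 ≈ -2.7665
84344/(-226530 - 1*218791) - 494228/O = 84344/(-226530 - 1*218791) - 494228/(-263701/95321) = 84344/(-226530 - 218791) - 494228*(-95321/263701) = 84344/(-445321) + 2479489852/13879 = 84344*(-1/445321) + 2479489852/13879 = -84344/445321 + 2479489852/13879 = 1104167729772116/6180610159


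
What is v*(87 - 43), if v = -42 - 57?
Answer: -4356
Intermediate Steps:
v = -99
v*(87 - 43) = -99*(87 - 43) = -99*44 = -4356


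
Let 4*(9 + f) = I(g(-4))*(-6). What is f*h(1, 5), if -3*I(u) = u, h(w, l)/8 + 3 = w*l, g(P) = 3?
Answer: -120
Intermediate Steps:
h(w, l) = -24 + 8*l*w (h(w, l) = -24 + 8*(w*l) = -24 + 8*(l*w) = -24 + 8*l*w)
I(u) = -u/3
f = -15/2 (f = -9 + (-⅓*3*(-6))/4 = -9 + (-1*(-6))/4 = -9 + (¼)*6 = -9 + 3/2 = -15/2 ≈ -7.5000)
f*h(1, 5) = -15*(-24 + 8*5*1)/2 = -15*(-24 + 40)/2 = -15/2*16 = -120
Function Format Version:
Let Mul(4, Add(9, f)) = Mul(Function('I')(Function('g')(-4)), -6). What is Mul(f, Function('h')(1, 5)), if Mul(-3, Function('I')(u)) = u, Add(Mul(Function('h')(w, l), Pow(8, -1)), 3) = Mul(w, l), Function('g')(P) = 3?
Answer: -120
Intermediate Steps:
Function('h')(w, l) = Add(-24, Mul(8, l, w)) (Function('h')(w, l) = Add(-24, Mul(8, Mul(w, l))) = Add(-24, Mul(8, Mul(l, w))) = Add(-24, Mul(8, l, w)))
Function('I')(u) = Mul(Rational(-1, 3), u)
f = Rational(-15, 2) (f = Add(-9, Mul(Rational(1, 4), Mul(Mul(Rational(-1, 3), 3), -6))) = Add(-9, Mul(Rational(1, 4), Mul(-1, -6))) = Add(-9, Mul(Rational(1, 4), 6)) = Add(-9, Rational(3, 2)) = Rational(-15, 2) ≈ -7.5000)
Mul(f, Function('h')(1, 5)) = Mul(Rational(-15, 2), Add(-24, Mul(8, 5, 1))) = Mul(Rational(-15, 2), Add(-24, 40)) = Mul(Rational(-15, 2), 16) = -120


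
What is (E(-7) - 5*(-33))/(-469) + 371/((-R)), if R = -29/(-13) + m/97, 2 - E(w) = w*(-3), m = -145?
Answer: -219548227/435232 ≈ -504.44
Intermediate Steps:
E(w) = 2 + 3*w (E(w) = 2 - w*(-3) = 2 - (-3)*w = 2 + 3*w)
R = 928/1261 (R = -29/(-13) - 145/97 = -29*(-1/13) - 145*1/97 = 29/13 - 145/97 = 928/1261 ≈ 0.73592)
(E(-7) - 5*(-33))/(-469) + 371/((-R)) = ((2 + 3*(-7)) - 5*(-33))/(-469) + 371/((-1*928/1261)) = ((2 - 21) - 1*(-165))*(-1/469) + 371/(-928/1261) = (-19 + 165)*(-1/469) + 371*(-1261/928) = 146*(-1/469) - 467831/928 = -146/469 - 467831/928 = -219548227/435232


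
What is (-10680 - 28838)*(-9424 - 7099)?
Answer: 652955914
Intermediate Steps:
(-10680 - 28838)*(-9424 - 7099) = -39518*(-16523) = 652955914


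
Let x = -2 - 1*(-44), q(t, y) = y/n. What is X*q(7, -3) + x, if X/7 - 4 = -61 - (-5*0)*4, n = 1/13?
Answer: 15603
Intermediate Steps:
n = 1/13 (n = 1*(1/13) = 1/13 ≈ 0.076923)
q(t, y) = 13*y (q(t, y) = y/(1/13) = y*13 = 13*y)
X = -399 (X = 28 + 7*(-61 - (-5*0)*4) = 28 + 7*(-61 - 0*4) = 28 + 7*(-61 - 1*0) = 28 + 7*(-61 + 0) = 28 + 7*(-61) = 28 - 427 = -399)
x = 42 (x = -2 + 44 = 42)
X*q(7, -3) + x = -5187*(-3) + 42 = -399*(-39) + 42 = 15561 + 42 = 15603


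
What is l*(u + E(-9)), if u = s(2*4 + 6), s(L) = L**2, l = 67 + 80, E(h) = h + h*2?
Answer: 24843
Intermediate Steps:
E(h) = 3*h (E(h) = h + 2*h = 3*h)
l = 147
u = 196 (u = (2*4 + 6)**2 = (8 + 6)**2 = 14**2 = 196)
l*(u + E(-9)) = 147*(196 + 3*(-9)) = 147*(196 - 27) = 147*169 = 24843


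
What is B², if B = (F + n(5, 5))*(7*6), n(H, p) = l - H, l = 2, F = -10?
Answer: 298116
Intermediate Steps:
n(H, p) = 2 - H
B = -546 (B = (-10 + (2 - 1*5))*(7*6) = (-10 + (2 - 5))*42 = (-10 - 3)*42 = -13*42 = -546)
B² = (-546)² = 298116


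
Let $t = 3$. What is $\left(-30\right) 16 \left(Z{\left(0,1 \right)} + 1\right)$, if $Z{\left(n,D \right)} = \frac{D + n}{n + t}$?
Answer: $-640$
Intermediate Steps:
$Z{\left(n,D \right)} = \frac{D + n}{3 + n}$ ($Z{\left(n,D \right)} = \frac{D + n}{n + 3} = \frac{D + n}{3 + n}$)
$\left(-30\right) 16 \left(Z{\left(0,1 \right)} + 1\right) = \left(-30\right) 16 \left(\frac{1 + 0}{3 + 0} + 1\right) = - 480 \left(\frac{1}{3} \cdot 1 + 1\right) = - 480 \left(\frac{1}{3} + 1\right) = \left(-480\right) \frac{4}{3} = -640$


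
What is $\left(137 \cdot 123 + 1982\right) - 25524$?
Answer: $-6691$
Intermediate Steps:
$\left(137 \cdot 123 + 1982\right) - 25524 = \left(16851 + 1982\right) - 25524 = 18833 - 25524 = -6691$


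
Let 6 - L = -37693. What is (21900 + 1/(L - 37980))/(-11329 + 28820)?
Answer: 6153899/4914971 ≈ 1.2521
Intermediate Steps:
L = 37699 (L = 6 - 1*(-37693) = 6 + 37693 = 37699)
(21900 + 1/(L - 37980))/(-11329 + 28820) = (21900 + 1/(37699 - 37980))/(-11329 + 28820) = (21900 + 1/(-281))/17491 = (21900 - 1/281)*(1/17491) = (6153899/281)*(1/17491) = 6153899/4914971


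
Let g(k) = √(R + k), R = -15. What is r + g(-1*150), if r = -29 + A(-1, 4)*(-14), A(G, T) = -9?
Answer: 97 + I*√165 ≈ 97.0 + 12.845*I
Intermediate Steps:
g(k) = √(-15 + k)
r = 97 (r = -29 - 9*(-14) = -29 + 126 = 97)
r + g(-1*150) = 97 + √(-15 - 1*150) = 97 + √(-15 - 150) = 97 + √(-165) = 97 + I*√165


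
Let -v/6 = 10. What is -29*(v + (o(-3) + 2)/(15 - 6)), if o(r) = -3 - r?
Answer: 15602/9 ≈ 1733.6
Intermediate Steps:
v = -60 (v = -6*10 = -60)
-29*(v + (o(-3) + 2)/(15 - 6)) = -29*(-60 + ((-3 - 1*(-3)) + 2)/(15 - 6)) = -29*(-60 + ((-3 + 3) + 2)/9) = -29*(-60 + (0 + 2)*(1/9)) = -29*(-60 + 2*(1/9)) = -29*(-60 + 2/9) = -29*(-538/9) = 15602/9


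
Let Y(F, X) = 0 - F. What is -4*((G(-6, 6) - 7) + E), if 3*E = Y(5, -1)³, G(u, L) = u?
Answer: 656/3 ≈ 218.67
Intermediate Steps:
Y(F, X) = -F
E = -125/3 (E = (-1*5)³/3 = (⅓)*(-5)³ = (⅓)*(-125) = -125/3 ≈ -41.667)
-4*((G(-6, 6) - 7) + E) = -4*((-6 - 7) - 125/3) = -4*(-13 - 125/3) = -4*(-164/3) = 656/3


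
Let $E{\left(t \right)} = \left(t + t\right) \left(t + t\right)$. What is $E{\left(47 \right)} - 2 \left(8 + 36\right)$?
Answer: $8748$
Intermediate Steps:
$E{\left(t \right)} = 4 t^{2}$ ($E{\left(t \right)} = 2 t 2 t = 4 t^{2}$)
$E{\left(47 \right)} - 2 \left(8 + 36\right) = 4 \cdot 47^{2} - 2 \left(8 + 36\right) = 4 \cdot 2209 - 2 \cdot 44 = 8836 - 88 = 8748$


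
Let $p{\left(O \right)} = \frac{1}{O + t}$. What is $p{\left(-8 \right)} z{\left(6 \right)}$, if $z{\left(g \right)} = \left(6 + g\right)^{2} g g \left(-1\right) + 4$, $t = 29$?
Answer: $- \frac{740}{3} \approx -246.67$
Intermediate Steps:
$p{\left(O \right)} = \frac{1}{29 + O}$ ($p{\left(O \right)} = \frac{1}{O + 29} = \frac{1}{29 + O}$)
$z{\left(g \right)} = 4 - g^{2} \left(6 + g\right)^{2}$ ($z{\left(g \right)} = \left(6 + g\right)^{2} g^{2} \left(-1\right) + 4 = \left(6 + g\right)^{2} \left(- g^{2}\right) + 4 = - g^{2} \left(6 + g\right)^{2} + 4 = 4 - g^{2} \left(6 + g\right)^{2}$)
$p{\left(-8 \right)} z{\left(6 \right)} = \frac{4 - 6^{2} \left(6 + 6\right)^{2}}{29 - 8} = \frac{4 - 36 \cdot 12^{2}}{21} = \frac{4 - 36 \cdot 144}{21} = \frac{4 - 5184}{21} = \frac{1}{21} \left(-5180\right) = - \frac{740}{3}$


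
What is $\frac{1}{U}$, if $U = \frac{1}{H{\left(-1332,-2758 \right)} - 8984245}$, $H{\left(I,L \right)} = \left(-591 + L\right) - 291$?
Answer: $-8987885$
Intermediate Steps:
$H{\left(I,L \right)} = -882 + L$
$U = - \frac{1}{8987885}$ ($U = \frac{1}{\left(-882 - 2758\right) - 8984245} = \frac{1}{-3640 - 8984245} = \frac{1}{-8987885} = - \frac{1}{8987885} \approx -1.1126 \cdot 10^{-7}$)
$\frac{1}{U} = \frac{1}{- \frac{1}{8987885}} = -8987885$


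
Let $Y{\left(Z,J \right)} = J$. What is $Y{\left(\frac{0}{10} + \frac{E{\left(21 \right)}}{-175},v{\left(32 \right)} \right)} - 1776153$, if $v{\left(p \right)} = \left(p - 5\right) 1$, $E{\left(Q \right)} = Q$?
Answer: $-1776126$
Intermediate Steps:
$v{\left(p \right)} = -5 + p$ ($v{\left(p \right)} = \left(-5 + p\right) 1 = -5 + p$)
$Y{\left(\frac{0}{10} + \frac{E{\left(21 \right)}}{-175},v{\left(32 \right)} \right)} - 1776153 = \left(-5 + 32\right) - 1776153 = 27 - 1776153 = -1776126$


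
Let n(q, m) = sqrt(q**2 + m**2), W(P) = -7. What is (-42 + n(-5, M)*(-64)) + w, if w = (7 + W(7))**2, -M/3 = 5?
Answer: -42 - 320*sqrt(10) ≈ -1053.9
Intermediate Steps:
M = -15 (M = -3*5 = -15)
n(q, m) = sqrt(m**2 + q**2)
w = 0 (w = (7 - 7)**2 = 0**2 = 0)
(-42 + n(-5, M)*(-64)) + w = (-42 + sqrt((-15)**2 + (-5)**2)*(-64)) + 0 = (-42 + sqrt(225 + 25)*(-64)) + 0 = (-42 + sqrt(250)*(-64)) + 0 = (-42 + (5*sqrt(10))*(-64)) + 0 = (-42 - 320*sqrt(10)) + 0 = -42 - 320*sqrt(10)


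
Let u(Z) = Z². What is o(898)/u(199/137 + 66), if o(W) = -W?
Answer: -16854562/85396081 ≈ -0.19737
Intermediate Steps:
o(898)/u(199/137 + 66) = (-1*898)/((199/137 + 66)²) = -898/(199*(1/137) + 66)² = -898/(199/137 + 66)² = -898/((9241/137)²) = -898/85396081/18769 = -898*18769/85396081 = -16854562/85396081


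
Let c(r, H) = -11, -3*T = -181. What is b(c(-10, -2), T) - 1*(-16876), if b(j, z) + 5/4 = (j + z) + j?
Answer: 202957/12 ≈ 16913.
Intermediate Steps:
T = 181/3 (T = -⅓*(-181) = 181/3 ≈ 60.333)
b(j, z) = -5/4 + z + 2*j (b(j, z) = -5/4 + ((j + z) + j) = -5/4 + (z + 2*j) = -5/4 + z + 2*j)
b(c(-10, -2), T) - 1*(-16876) = (-5/4 + 181/3 + 2*(-11)) - 1*(-16876) = (-5/4 + 181/3 - 22) + 16876 = 445/12 + 16876 = 202957/12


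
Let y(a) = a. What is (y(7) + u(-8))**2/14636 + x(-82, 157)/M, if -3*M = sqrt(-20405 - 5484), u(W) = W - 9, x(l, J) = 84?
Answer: 25/3659 + 252*I*sqrt(25889)/25889 ≈ 0.0068325 + 1.5662*I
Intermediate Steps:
u(W) = -9 + W
M = -I*sqrt(25889)/3 (M = -sqrt(-20405 - 5484)/3 = -I*sqrt(25889)/3 ≈ -53.634*I)
(y(7) + u(-8))**2/14636 + x(-82, 157)/M = (7 + (-9 - 8))**2/14636 + 84/((-I*sqrt(25889)/3)) = (7 - 17)**2*(1/14636) + 84*(3*I*sqrt(25889)/25889) = (-10)**2*(1/14636) + 252*I*sqrt(25889)/25889 = 100*(1/14636) + 252*I*sqrt(25889)/25889 = 25/3659 + 252*I*sqrt(25889)/25889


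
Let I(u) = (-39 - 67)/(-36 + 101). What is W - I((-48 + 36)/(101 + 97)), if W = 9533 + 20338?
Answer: 1941721/65 ≈ 29873.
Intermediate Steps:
I(u) = -106/65
W = 29871
W - I((-48 + 36)/(101 + 97)) = 29871 - 1*(-106/65) = 29871 + 106/65 = 1941721/65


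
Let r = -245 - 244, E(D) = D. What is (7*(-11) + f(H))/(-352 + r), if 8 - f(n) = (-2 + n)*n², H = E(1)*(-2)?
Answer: 53/841 ≈ 0.063020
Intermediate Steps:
H = -2 (H = 1*(-2) = -2)
r = -489
f(n) = 8 - n²*(-2 + n) (f(n) = 8 - (-2 + n)*n² = 8 - n²*(-2 + n))
(7*(-11) + f(H))/(-352 + r) = (7*(-11) + (8 - 1*(-2)³ + 2*(-2)²))/(-352 - 489) = (-77 + (8 - 1*(-8) + 2*4))/(-841) = (-77 + (8 + 8 + 8))*(-1/841) = (-77 + 24)*(-1/841) = -53*(-1/841) = 53/841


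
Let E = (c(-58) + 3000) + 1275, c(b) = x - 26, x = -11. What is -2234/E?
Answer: -1117/2119 ≈ -0.52714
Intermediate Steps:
c(b) = -37 (c(b) = -11 - 26 = -37)
E = 4238 (E = (-37 + 3000) + 1275 = 2963 + 1275 = 4238)
-2234/E = -2234/4238 = -2234*1/4238 = -1117/2119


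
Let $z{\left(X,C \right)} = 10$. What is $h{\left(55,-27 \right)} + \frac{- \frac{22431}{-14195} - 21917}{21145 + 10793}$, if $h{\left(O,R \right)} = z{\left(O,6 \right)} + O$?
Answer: $\frac{14578652383}{226679955} \approx 64.314$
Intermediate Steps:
$h{\left(O,R \right)} = 10 + O$
$h{\left(55,-27 \right)} + \frac{- \frac{22431}{-14195} - 21917}{21145 + 10793} = \left(10 + 55\right) + \frac{- \frac{22431}{-14195} - 21917}{21145 + 10793} = 65 + \frac{\left(-22431\right) \left(- \frac{1}{14195}\right) - 21917}{31938} = 65 + \left(\frac{22431}{14195} - 21917\right) \frac{1}{31938} = 65 - \frac{155544692}{226679955} = \frac{14578652383}{226679955}$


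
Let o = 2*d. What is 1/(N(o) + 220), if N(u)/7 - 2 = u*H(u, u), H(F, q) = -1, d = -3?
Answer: 1/276 ≈ 0.0036232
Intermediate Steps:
o = -6 (o = 2*(-3) = -6)
N(u) = 14 - 7*u (N(u) = 14 + 7*(u*(-1)) = 14 + 7*(-u) = 14 - 7*u)
1/(N(o) + 220) = 1/((14 - 7*(-6)) + 220) = 1/((14 + 42) + 220) = 1/(56 + 220) = 1/276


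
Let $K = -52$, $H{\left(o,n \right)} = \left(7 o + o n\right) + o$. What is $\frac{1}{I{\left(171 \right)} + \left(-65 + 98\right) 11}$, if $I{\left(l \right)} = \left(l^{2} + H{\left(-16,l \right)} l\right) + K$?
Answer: $- \frac{1}{460192} \approx -2.173 \cdot 10^{-6}$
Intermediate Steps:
$H{\left(o,n \right)} = 8 o + n o$ ($H{\left(o,n \right)} = \left(7 o + n o\right) + o = 8 o + n o$)
$I{\left(l \right)} = -52 + l^{2} + l \left(-128 - 16 l\right)$ ($I{\left(l \right)} = \left(l^{2} + - 16 \left(8 + l\right) l\right) - 52 = \left(l^{2} + \left(-128 - 16 l\right) l\right) - 52 = \left(l^{2} + l \left(-128 - 16 l\right)\right) - 52 = -52 + l^{2} + l \left(-128 - 16 l\right)$)
$\frac{1}{I{\left(171 \right)} + \left(-65 + 98\right) 11} = \frac{1}{\left(-52 - 21888 - 15 \cdot 171^{2}\right) + \left(-65 + 98\right) 11} = \frac{1}{\left(-52 - 21888 - 438615\right) + 33 \cdot 11} = \frac{1}{\left(-52 - 21888 - 438615\right) + 363} = \frac{1}{-460555 + 363} = \frac{1}{-460192} = - \frac{1}{460192}$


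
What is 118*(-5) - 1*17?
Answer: -607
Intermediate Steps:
118*(-5) - 1*17 = -590 - 17 = -607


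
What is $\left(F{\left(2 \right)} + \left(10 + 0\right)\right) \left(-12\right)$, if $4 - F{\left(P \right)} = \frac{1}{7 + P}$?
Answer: $- \frac{500}{3} \approx -166.67$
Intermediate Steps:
$F{\left(P \right)} = 4 - \frac{1}{7 + P}$
$\left(F{\left(2 \right)} + \left(10 + 0\right)\right) \left(-12\right) = \left(\frac{27 + 4 \cdot 2}{7 + 2} + \left(10 + 0\right)\right) \left(-12\right) = \left(\frac{27 + 8}{9} + 10\right) \left(-12\right) = \left(\frac{1}{9} \cdot 35 + 10\right) \left(-12\right) = \left(\frac{35}{9} + 10\right) \left(-12\right) = \frac{125}{9} \left(-12\right) = - \frac{500}{3}$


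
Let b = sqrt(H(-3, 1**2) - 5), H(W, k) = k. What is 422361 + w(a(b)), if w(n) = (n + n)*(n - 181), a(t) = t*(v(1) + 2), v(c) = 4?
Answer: 422073 - 4344*I ≈ 4.2207e+5 - 4344.0*I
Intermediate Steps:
b = 2*I (b = sqrt(1**2 - 5) = sqrt(1 - 5) = sqrt(-4) = 2*I ≈ 2.0*I)
a(t) = 6*t (a(t) = t*(4 + 2) = t*6 = 6*t)
w(n) = 2*n*(-181 + n) (w(n) = (2*n)*(-181 + n) = 2*n*(-181 + n))
422361 + w(a(b)) = 422361 + 2*(6*(2*I))*(-181 + 6*(2*I)) = 422361 + 2*(12*I)*(-181 + 12*I) = 422361 + 24*I*(-181 + 12*I)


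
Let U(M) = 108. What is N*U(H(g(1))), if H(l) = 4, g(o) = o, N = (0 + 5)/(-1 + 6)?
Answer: 108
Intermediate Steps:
N = 1 (N = 5/5 = 5*(⅕) = 1)
N*U(H(g(1))) = 1*108 = 108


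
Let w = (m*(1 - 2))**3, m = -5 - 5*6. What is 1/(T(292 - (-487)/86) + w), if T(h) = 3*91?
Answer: 1/43148 ≈ 2.3176e-5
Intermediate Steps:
m = -35 (m = -5 - 30 = -35)
w = 42875 (w = (-35*(1 - 2))**3 = (-35*(-1))**3 = 35**3 = 42875)
T(h) = 273
1/(T(292 - (-487)/86) + w) = 1/(273 + 42875) = 1/43148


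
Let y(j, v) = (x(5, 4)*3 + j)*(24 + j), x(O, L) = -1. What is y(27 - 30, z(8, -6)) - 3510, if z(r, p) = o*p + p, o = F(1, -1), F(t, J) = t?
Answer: -3636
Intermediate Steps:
o = 1
z(r, p) = 2*p (z(r, p) = 1*p + p = p + p = 2*p)
y(j, v) = (-3 + j)*(24 + j) (y(j, v) = (-1*3 + j)*(24 + j) = (-3 + j)*(24 + j))
y(27 - 30, z(8, -6)) - 3510 = (-72 + (27 - 30)² + 21*(27 - 30)) - 3510 = (-72 + (-3)² + 21*(-3)) - 3510 = (-72 + 9 - 63) - 3510 = -126 - 3510 = -3636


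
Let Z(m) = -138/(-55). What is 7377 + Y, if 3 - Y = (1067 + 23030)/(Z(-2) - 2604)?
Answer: 1057270495/143082 ≈ 7389.3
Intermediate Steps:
Z(m) = 138/55 (Z(m) = -138*(-1/55) = 138/55)
Y = 1754581/143082 (Y = 3 - (1067 + 23030)/(138/55 - 2604) = 3 - 24097/(-143082/55) = 3 - 24097*(-55)/143082 = 3 - 1*(-1325335/143082) = 3 + 1325335/143082 = 1754581/143082 ≈ 12.263)
7377 + Y = 7377 + 1754581/143082 = 1057270495/143082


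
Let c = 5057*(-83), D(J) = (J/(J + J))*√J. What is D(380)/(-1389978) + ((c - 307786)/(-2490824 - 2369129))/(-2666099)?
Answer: -103931/1851016547621 - √95/1389978 ≈ -7.0683e-6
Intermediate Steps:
D(J) = √J/2 (D(J) = (J/((2*J)))*√J = (J*(1/(2*J)))*√J = √J/2)
c = -419731
D(380)/(-1389978) + ((c - 307786)/(-2490824 - 2369129))/(-2666099) = (√380/2)/(-1389978) + ((-419731 - 307786)/(-2490824 - 2369129))/(-2666099) = ((2*√95)/2)*(-1/1389978) - 727517/(-4859953)*(-1/2666099) = √95*(-1/1389978) - 727517*(-1/4859953)*(-1/2666099) = -√95/1389978 + (103931/694279)*(-1/2666099) = -√95/1389978 - 103931/1851016547621 = -103931/1851016547621 - √95/1389978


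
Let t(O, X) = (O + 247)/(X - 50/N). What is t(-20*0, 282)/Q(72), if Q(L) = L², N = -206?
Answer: 25441/150704064 ≈ 0.00016881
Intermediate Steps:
t(O, X) = (247 + O)/(25/103 + X) (t(O, X) = (O + 247)/(X - 50/(-206)) = (247 + O)/(X - 50*(-1/206)) = (247 + O)/(X + 25/103) = (247 + O)/(25/103 + X))
t(-20*0, 282)/Q(72) = (103*(247 - 20*0)/(25 + 103*282))/(72²) = (103*(247 + 0)/(25 + 29046))/5184 = (103*247/29071)*(1/5184) = (103*(1/29071)*247)*(1/5184) = (25441/29071)*(1/5184) = 25441/150704064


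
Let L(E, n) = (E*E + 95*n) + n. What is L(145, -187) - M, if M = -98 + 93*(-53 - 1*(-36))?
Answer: 4752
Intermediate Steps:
L(E, n) = E² + 96*n (L(E, n) = (E² + 95*n) + n = E² + 96*n)
M = -1679 (M = -98 + 93*(-53 + 36) = -98 + 93*(-17) = -98 - 1581 = -1679)
L(145, -187) - M = (145² + 96*(-187)) - 1*(-1679) = (21025 - 17952) + 1679 = 3073 + 1679 = 4752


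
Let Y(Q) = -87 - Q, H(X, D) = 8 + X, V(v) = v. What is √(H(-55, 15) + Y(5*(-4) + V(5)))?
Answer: I*√119 ≈ 10.909*I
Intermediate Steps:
√(H(-55, 15) + Y(5*(-4) + V(5))) = √((8 - 55) + (-87 - (5*(-4) + 5))) = √(-47 + (-87 - (-20 + 5))) = √(-47 + (-87 - 1*(-15))) = √(-47 + (-87 + 15)) = √(-47 - 72) = √(-119) = I*√119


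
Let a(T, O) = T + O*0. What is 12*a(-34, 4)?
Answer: -408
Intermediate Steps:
a(T, O) = T (a(T, O) = T + 0 = T)
12*a(-34, 4) = 12*(-34) = -408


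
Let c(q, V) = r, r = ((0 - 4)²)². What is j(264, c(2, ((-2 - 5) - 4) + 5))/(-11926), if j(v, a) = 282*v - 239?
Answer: -74209/11926 ≈ -6.2225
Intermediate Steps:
r = 256 (r = ((-4)²)² = 16² = 256)
c(q, V) = 256
j(v, a) = -239 + 282*v
j(264, c(2, ((-2 - 5) - 4) + 5))/(-11926) = (-239 + 282*264)/(-11926) = (-239 + 74448)*(-1/11926) = 74209*(-1/11926) = -74209/11926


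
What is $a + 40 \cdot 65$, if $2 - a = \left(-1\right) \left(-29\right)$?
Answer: $2573$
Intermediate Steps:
$a = -27$ ($a = 2 - \left(-1\right) \left(-29\right) = 2 - 29 = -27$)
$a + 40 \cdot 65 = -27 + 40 \cdot 65 = -27 + 2600 = 2573$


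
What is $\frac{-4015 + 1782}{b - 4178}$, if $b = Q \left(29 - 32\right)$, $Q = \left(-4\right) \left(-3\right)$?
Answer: $\frac{319}{602} \approx 0.5299$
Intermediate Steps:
$Q = 12$
$b = -36$ ($b = 12 \left(29 - 32\right) = 12 \left(-3\right) = -36$)
$\frac{-4015 + 1782}{b - 4178} = \frac{-4015 + 1782}{-36 - 4178} = - \frac{2233}{-4214} = \left(-2233\right) \left(- \frac{1}{4214}\right) = \frac{319}{602}$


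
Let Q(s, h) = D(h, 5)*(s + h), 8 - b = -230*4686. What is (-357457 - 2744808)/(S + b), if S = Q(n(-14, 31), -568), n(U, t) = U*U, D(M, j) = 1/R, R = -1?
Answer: -620453/215632 ≈ -2.8774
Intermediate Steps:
D(M, j) = -1 (D(M, j) = 1/(-1) = 1*(-1) = -1)
b = 1077788 (b = 8 - (-230)*4686 = 8 - 1*(-1077780) = 8 + 1077780 = 1077788)
n(U, t) = U**2
Q(s, h) = -h - s (Q(s, h) = -(s + h) = -(h + s) = -h - s)
S = 372 (S = -1*(-568) - 1*(-14)**2 = 568 - 1*196 = 568 - 196 = 372)
(-357457 - 2744808)/(S + b) = (-357457 - 2744808)/(372 + 1077788) = -3102265/1078160 = -3102265*1/1078160 = -620453/215632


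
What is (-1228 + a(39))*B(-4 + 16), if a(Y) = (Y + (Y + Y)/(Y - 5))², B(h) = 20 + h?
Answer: 4413184/289 ≈ 15271.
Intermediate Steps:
a(Y) = (Y + 2*Y/(-5 + Y))² (a(Y) = (Y + (2*Y)/(-5 + Y))² = (Y + 2*Y/(-5 + Y))²)
(-1228 + a(39))*B(-4 + 16) = (-1228 + 39²*(-3 + 39)²/(-5 + 39)²)*(20 + (-4 + 16)) = (-1228 + 1521*36²/34²)*(20 + 12) = (-1228 + 1521*(1/1156)*1296)*32 = (-1228 + 492804/289)*32 = (137912/289)*32 = 4413184/289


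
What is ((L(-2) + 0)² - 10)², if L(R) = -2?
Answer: 36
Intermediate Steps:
((L(-2) + 0)² - 10)² = ((-2 + 0)² - 10)² = ((-2)² - 10)² = (4 - 10)² = (-6)² = 36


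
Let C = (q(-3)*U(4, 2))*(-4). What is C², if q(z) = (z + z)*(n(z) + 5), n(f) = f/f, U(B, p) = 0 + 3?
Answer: 186624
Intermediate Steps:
U(B, p) = 3
n(f) = 1
q(z) = 12*z (q(z) = (z + z)*(1 + 5) = (2*z)*6 = 12*z)
C = 432 (C = ((12*(-3))*3)*(-4) = -36*3*(-4) = -108*(-4) = 432)
C² = 432² = 186624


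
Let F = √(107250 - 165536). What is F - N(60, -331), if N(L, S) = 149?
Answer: -149 + I*√58286 ≈ -149.0 + 241.43*I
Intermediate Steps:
F = I*√58286 (F = √(-58286) = I*√58286 ≈ 241.43*I)
F - N(60, -331) = I*√58286 - 1*149 = I*√58286 - 149 = -149 + I*√58286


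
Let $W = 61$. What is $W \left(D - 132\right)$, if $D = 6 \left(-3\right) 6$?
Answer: $-14640$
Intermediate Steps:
$D = -108$ ($D = \left(-18\right) 6 = -108$)
$W \left(D - 132\right) = 61 \left(-108 - 132\right) = 61 \left(-240\right) = -14640$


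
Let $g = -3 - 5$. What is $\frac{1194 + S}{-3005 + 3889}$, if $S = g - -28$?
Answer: $\frac{607}{442} \approx 1.3733$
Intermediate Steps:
$g = -8$ ($g = -3 - 5 = -8$)
$S = 20$ ($S = -8 - -28 = -8 + 28 = 20$)
$\frac{1194 + S}{-3005 + 3889} = \frac{1194 + 20}{-3005 + 3889} = \frac{1214}{884} = 1214 \cdot \frac{1}{884} = \frac{607}{442}$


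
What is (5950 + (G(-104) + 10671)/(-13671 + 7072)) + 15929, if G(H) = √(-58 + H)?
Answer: 144368850/6599 - 9*I*√2/6599 ≈ 21877.0 - 0.0019288*I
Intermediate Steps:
(5950 + (G(-104) + 10671)/(-13671 + 7072)) + 15929 = (5950 + (√(-58 - 104) + 10671)/(-13671 + 7072)) + 15929 = (5950 + (√(-162) + 10671)/(-6599)) + 15929 = (5950 + (9*I*√2 + 10671)*(-1/6599)) + 15929 = (5950 + (10671 + 9*I*√2)*(-1/6599)) + 15929 = (5950 + (-10671/6599 - 9*I*√2/6599)) + 15929 = (39253379/6599 - 9*I*√2/6599) + 15929 = 144368850/6599 - 9*I*√2/6599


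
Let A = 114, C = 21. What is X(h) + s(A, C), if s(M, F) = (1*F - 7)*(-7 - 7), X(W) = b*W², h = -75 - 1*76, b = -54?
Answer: -1231450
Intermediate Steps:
h = -151 (h = -75 - 76 = -151)
X(W) = -54*W²
s(M, F) = 98 - 14*F (s(M, F) = (F - 7)*(-14) = (-7 + F)*(-14) = 98 - 14*F)
X(h) + s(A, C) = -54*(-151)² + (98 - 14*21) = -54*22801 + (98 - 294) = -1231254 - 196 = -1231450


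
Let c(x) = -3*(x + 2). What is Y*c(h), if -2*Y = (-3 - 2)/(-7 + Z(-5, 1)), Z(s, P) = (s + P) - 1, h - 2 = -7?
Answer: -15/8 ≈ -1.8750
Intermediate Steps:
h = -5 (h = 2 - 7 = -5)
c(x) = -6 - 3*x (c(x) = -3*(2 + x) = -6 - 3*x)
Z(s, P) = -1 + P + s (Z(s, P) = (P + s) - 1 = -1 + P + s)
Y = -5/24 (Y = -(-3 - 2)/(2*(-7 + (-1 + 1 - 5))) = -(-5)/(2*(-7 - 5)) = -(-5)/(2*(-12)) = -(-5)*(-1)/(2*12) = -1/2*5/12 = -5/24 ≈ -0.20833)
Y*c(h) = -5*(-6 - 3*(-5))/24 = -5*(-6 + 15)/24 = -5/24*9 = -15/8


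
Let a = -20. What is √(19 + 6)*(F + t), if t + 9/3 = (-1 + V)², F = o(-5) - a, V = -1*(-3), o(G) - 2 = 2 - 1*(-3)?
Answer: 140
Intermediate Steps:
o(G) = 7 (o(G) = 2 + (2 - 1*(-3)) = 2 + (2 + 3) = 2 + 5 = 7)
V = 3
F = 27 (F = 7 - 1*(-20) = 7 + 20 = 27)
t = 1 (t = -3 + (-1 + 3)² = -3 + 2² = -3 + 4 = 1)
√(19 + 6)*(F + t) = √(19 + 6)*(27 + 1) = √25*28 = 5*28 = 140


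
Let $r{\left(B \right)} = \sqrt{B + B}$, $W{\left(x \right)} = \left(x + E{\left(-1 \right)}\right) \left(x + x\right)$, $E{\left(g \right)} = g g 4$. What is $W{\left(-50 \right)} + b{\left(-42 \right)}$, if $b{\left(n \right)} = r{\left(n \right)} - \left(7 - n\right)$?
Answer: $4551 + 2 i \sqrt{21} \approx 4551.0 + 9.1651 i$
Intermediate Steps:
$E{\left(g \right)} = 4 g^{2}$ ($E{\left(g \right)} = g^{2} \cdot 4 = 4 g^{2}$)
$W{\left(x \right)} = 2 x \left(4 + x\right)$ ($W{\left(x \right)} = \left(x + 4 \left(-1\right)^{2}\right) \left(x + x\right) = \left(x + 4 \cdot 1\right) 2 x = \left(x + 4\right) 2 x = \left(4 + x\right) 2 x = 2 x \left(4 + x\right)$)
$r{\left(B \right)} = \sqrt{2} \sqrt{B}$ ($r{\left(B \right)} = \sqrt{2 B} = \sqrt{2} \sqrt{B}$)
$b{\left(n \right)} = -7 + n + \sqrt{2} \sqrt{n}$ ($b{\left(n \right)} = \sqrt{2} \sqrt{n} - \left(7 - n\right) = \sqrt{2} \sqrt{n} + \left(-7 + n\right) = -7 + n + \sqrt{2} \sqrt{n}$)
$W{\left(-50 \right)} + b{\left(-42 \right)} = 2 \left(-50\right) \left(4 - 50\right) - \left(49 - \sqrt{2} \sqrt{-42}\right) = 2 \left(-50\right) \left(-46\right) - \left(49 - \sqrt{2} i \sqrt{42}\right) = 4600 - \left(49 - 2 i \sqrt{21}\right) = 4551 + 2 i \sqrt{21}$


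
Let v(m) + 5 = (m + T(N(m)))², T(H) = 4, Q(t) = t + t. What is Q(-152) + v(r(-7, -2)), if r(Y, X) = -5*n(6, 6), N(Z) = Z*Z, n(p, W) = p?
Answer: 367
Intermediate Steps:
Q(t) = 2*t
N(Z) = Z²
r(Y, X) = -30 (r(Y, X) = -5*6 = -30)
v(m) = -5 + (4 + m)² (v(m) = -5 + (m + 4)² = -5 + (4 + m)²)
Q(-152) + v(r(-7, -2)) = 2*(-152) + (-5 + (4 - 30)²) = -304 + (-5 + (-26)²) = -304 + (-5 + 676) = -304 + 671 = 367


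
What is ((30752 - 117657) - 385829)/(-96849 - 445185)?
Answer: 26263/30113 ≈ 0.87215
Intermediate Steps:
((30752 - 117657) - 385829)/(-96849 - 445185) = (-86905 - 385829)/(-542034) = -472734*(-1/542034) = 26263/30113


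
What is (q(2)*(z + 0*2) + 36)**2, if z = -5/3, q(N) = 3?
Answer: 961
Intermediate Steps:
z = -5/3 (z = -5*1/3 = -5/3 ≈ -1.6667)
(q(2)*(z + 0*2) + 36)**2 = (3*(-5/3 + 0*2) + 36)**2 = (3*(-5/3 + 0) + 36)**2 = (3*(-5/3) + 36)**2 = (-5 + 36)**2 = 31**2 = 961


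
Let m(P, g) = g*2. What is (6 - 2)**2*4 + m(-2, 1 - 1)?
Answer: 64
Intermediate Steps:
m(P, g) = 2*g
(6 - 2)**2*4 + m(-2, 1 - 1) = (6 - 2)**2*4 + 2*(1 - 1) = 4**2*4 + 2*0 = 16*4 + 0 = 64 + 0 = 64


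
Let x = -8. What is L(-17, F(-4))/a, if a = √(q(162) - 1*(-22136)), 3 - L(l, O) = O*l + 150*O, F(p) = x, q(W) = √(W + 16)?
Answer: 1067/√(22136 + √178) ≈ 7.1694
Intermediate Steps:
q(W) = √(16 + W)
F(p) = -8
L(l, O) = 3 - 150*O - O*l (L(l, O) = 3 - (O*l + 150*O) = 3 - (150*O + O*l) = 3 + (-150*O - O*l) = 3 - 150*O - O*l)
a = √(22136 + √178) (a = √(√(16 + 162) - 1*(-22136)) = √(√178 + 22136) = √(22136 + √178) ≈ 148.83)
L(-17, F(-4))/a = (3 - 150*(-8) - 1*(-8)*(-17))/(√(22136 + √178)) = (3 + 1200 - 136)/√(22136 + √178) = 1067/√(22136 + √178)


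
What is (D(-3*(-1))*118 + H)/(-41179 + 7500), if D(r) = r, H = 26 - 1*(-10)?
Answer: -390/33679 ≈ -0.011580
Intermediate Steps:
H = 36 (H = 26 + 10 = 36)
(D(-3*(-1))*118 + H)/(-41179 + 7500) = (-3*(-1)*118 + 36)/(-41179 + 7500) = (3*118 + 36)/(-33679) = (354 + 36)*(-1/33679) = 390*(-1/33679) = -390/33679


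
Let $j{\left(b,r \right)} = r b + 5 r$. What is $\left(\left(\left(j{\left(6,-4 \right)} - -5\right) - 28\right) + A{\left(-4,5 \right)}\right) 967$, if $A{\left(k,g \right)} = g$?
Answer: $-59954$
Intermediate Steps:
$j{\left(b,r \right)} = 5 r + b r$ ($j{\left(b,r \right)} = b r + 5 r = 5 r + b r$)
$\left(\left(\left(j{\left(6,-4 \right)} - -5\right) - 28\right) + A{\left(-4,5 \right)}\right) 967 = \left(\left(\left(- 4 \left(5 + 6\right) - -5\right) - 28\right) + 5\right) 967 = \left(\left(\left(\left(-4\right) 11 + 5\right) - 28\right) + 5\right) 967 = \left(\left(\left(-44 + 5\right) - 28\right) + 5\right) 967 = \left(\left(-39 - 28\right) + 5\right) 967 = \left(-67 + 5\right) 967 = \left(-62\right) 967 = -59954$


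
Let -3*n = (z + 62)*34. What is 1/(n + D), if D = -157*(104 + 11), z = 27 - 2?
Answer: -1/19041 ≈ -5.2518e-5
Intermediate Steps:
z = 25
D = -18055 (D = -157*115 = -18055)
n = -986 (n = -(25 + 62)*34/3 = -29*34 = -⅓*2958 = -986)
1/(n + D) = 1/(-986 - 18055) = 1/(-19041) = -1/19041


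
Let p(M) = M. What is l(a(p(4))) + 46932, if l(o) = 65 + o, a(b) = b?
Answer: 47001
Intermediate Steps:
l(a(p(4))) + 46932 = (65 + 4) + 46932 = 69 + 46932 = 47001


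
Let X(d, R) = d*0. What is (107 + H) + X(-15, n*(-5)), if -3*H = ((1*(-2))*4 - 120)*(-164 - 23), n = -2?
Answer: -23615/3 ≈ -7871.7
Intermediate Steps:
X(d, R) = 0
H = -23936/3 (H = -((1*(-2))*4 - 120)*(-164 - 23)/3 = -(-2*4 - 120)*(-187)/3 = -(-8 - 120)*(-187)/3 = -(-128)*(-187)/3 = -⅓*23936 = -23936/3 ≈ -7978.7)
(107 + H) + X(-15, n*(-5)) = (107 - 23936/3) + 0 = -23615/3 + 0 = -23615/3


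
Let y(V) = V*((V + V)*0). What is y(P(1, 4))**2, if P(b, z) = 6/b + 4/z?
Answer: 0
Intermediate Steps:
P(b, z) = 4/z + 6/b
y(V) = 0 (y(V) = V*((2*V)*0) = V*0 = 0)
y(P(1, 4))**2 = 0**2 = 0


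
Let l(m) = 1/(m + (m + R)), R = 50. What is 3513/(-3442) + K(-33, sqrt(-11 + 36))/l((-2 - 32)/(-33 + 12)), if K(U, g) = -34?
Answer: -130911077/72282 ≈ -1811.1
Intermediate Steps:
l(m) = 1/(50 + 2*m) (l(m) = 1/(m + (m + 50)) = 1/(m + (50 + m)) = 1/(50 + 2*m))
3513/(-3442) + K(-33, sqrt(-11 + 36))/l((-2 - 32)/(-33 + 12)) = 3513/(-3442) - (1700 + 68*(-2 - 32)/(-33 + 12)) = 3513*(-1/3442) - 34/(1/(2*(25 - 34/(-21)))) = -3513/3442 - 34/(1/(2*(25 - 34*(-1/21)))) = -3513/3442 - 34/(1/(2*(25 + 34/21))) = -3513/3442 - 34/(1/(2*(559/21))) = -3513/3442 - 34/((1/2)*(21/559)) = -3513/3442 - 34/21/1118 = -3513/3442 - 34*1118/21 = -3513/3442 - 38012/21 = -130911077/72282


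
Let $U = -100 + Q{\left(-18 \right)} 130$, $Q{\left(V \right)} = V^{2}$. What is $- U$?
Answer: $-42020$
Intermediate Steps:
$U = 42020$ ($U = -100 + \left(-18\right)^{2} \cdot 130 = -100 + 324 \cdot 130 = -100 + 42120 = 42020$)
$- U = \left(-1\right) 42020 = -42020$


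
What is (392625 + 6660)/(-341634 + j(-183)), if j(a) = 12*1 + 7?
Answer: -79857/68323 ≈ -1.1688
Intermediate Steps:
j(a) = 19 (j(a) = 12 + 7 = 19)
(392625 + 6660)/(-341634 + j(-183)) = (392625 + 6660)/(-341634 + 19) = 399285/(-341615) = 399285*(-1/341615) = -79857/68323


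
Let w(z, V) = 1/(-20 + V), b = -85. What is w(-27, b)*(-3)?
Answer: 1/35 ≈ 0.028571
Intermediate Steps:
w(-27, b)*(-3) = -3/(-20 - 85) = -3/(-105) = -1/105*(-3) = 1/35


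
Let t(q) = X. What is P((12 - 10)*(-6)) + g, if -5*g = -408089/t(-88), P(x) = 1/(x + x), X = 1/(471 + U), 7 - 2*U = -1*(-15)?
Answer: 4573861507/120 ≈ 3.8116e+7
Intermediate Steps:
U = -4 (U = 7/2 - (-1)*(-15)/2 = 7/2 - ½*15 = 7/2 - 15/2 = -4)
X = 1/467 (X = 1/(471 - 4) = 1/467 ≈ 0.0021413)
t(q) = 1/467
P(x) = 1/(2*x)
g = 190577563/5 (g = -(-408089)/(5*1/467) = -(-408089)*467/5 = -⅕*(-190577563) = 190577563/5 ≈ 3.8116e+7)
P((12 - 10)*(-6)) + g = 1/(2*(((12 - 10)*(-6)))) + 190577563/5 = 1/(2*((2*(-6)))) + 190577563/5 = (½)/(-12) + 190577563/5 = (½)*(-1/12) + 190577563/5 = -1/24 + 190577563/5 = 4573861507/120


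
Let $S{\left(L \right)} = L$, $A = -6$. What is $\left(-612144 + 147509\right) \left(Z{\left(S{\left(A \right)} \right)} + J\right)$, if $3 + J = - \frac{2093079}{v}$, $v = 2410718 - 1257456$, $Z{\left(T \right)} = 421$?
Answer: $- \frac{223011063995495}{1153262} \approx -1.9337 \cdot 10^{8}$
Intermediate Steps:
$v = 1153262$ ($v = 2410718 - 1257456 = 1153262$)
$J = - \frac{5552865}{1153262}$ ($J = -3 - \frac{2093079}{1153262} = - \frac{5552865}{1153262} \approx -4.8149$)
$\left(-612144 + 147509\right) \left(Z{\left(S{\left(A \right)} \right)} + J\right) = \left(-612144 + 147509\right) \left(421 - \frac{5552865}{1153262}\right) = \left(-464635\right) \frac{479970437}{1153262} = - \frac{223011063995495}{1153262}$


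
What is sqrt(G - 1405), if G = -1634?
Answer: I*sqrt(3039) ≈ 55.127*I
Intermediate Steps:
sqrt(G - 1405) = sqrt(-1634 - 1405) = sqrt(-3039) = I*sqrt(3039)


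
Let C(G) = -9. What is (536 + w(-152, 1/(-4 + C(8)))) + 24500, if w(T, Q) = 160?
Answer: 25196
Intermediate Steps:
(536 + w(-152, 1/(-4 + C(8)))) + 24500 = (536 + 160) + 24500 = 696 + 24500 = 25196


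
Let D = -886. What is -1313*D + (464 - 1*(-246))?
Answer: 1164028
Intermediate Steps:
-1313*D + (464 - 1*(-246)) = -1313*(-886) + (464 - 1*(-246)) = 1163318 + (464 + 246) = 1163318 + 710 = 1164028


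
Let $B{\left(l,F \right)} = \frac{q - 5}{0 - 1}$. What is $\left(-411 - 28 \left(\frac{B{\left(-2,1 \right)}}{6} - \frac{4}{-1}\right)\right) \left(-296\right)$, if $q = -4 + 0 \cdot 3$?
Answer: $167240$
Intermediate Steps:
$q = -4$ ($q = -4 + 0 = -4$)
$B{\left(l,F \right)} = 9$ ($B{\left(l,F \right)} = \frac{-4 - 5}{0 - 1} = - \frac{9}{-1} = \left(-9\right) \left(-1\right) = 9$)
$\left(-411 - 28 \left(\frac{B{\left(-2,1 \right)}}{6} - \frac{4}{-1}\right)\right) \left(-296\right) = \left(-411 - 28 \left(\frac{9}{6} - \frac{4}{-1}\right)\right) \left(-296\right) = \left(-411 - 28 \left(9 \cdot \frac{1}{6} - -4\right)\right) \left(-296\right) = \left(-411 - 28 \left(\frac{3}{2} + 4\right)\right) \left(-296\right) = \left(-411 - 154\right) \left(-296\right) = \left(-565\right) \left(-296\right) = 167240$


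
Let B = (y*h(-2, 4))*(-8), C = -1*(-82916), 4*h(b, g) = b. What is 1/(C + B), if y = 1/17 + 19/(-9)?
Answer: 153/12684892 ≈ 1.2062e-5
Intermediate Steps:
h(b, g) = b/4
y = -314/153 (y = 1*(1/17) + 19*(-⅑) = 1/17 - 19/9 = -314/153 ≈ -2.0523)
C = 82916
B = -1256/153 (B = -157*(-2)/306*(-8) = -314/153*(-½)*(-8) = (157/153)*(-8) = -1256/153 ≈ -8.2092)
1/(C + B) = 1/(82916 - 1256/153) = 1/(12684892/153) = 153/12684892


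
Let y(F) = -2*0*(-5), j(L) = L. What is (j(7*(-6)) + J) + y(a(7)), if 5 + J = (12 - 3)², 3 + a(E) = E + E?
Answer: 34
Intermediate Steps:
a(E) = -3 + 2*E (a(E) = -3 + (E + E) = -3 + 2*E)
J = 76 (J = -5 + (12 - 3)² = -5 + 9² = -5 + 81 = 76)
y(F) = 0 (y(F) = 0*(-5) = 0)
(j(7*(-6)) + J) + y(a(7)) = (7*(-6) + 76) + 0 = (-42 + 76) + 0 = 34 + 0 = 34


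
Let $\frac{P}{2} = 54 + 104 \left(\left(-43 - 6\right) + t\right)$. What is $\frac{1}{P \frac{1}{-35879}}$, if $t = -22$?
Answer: $\frac{35879}{14660} \approx 2.4474$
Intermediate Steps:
$P = -14660$ ($P = 2 \left(54 + 104 \left(\left(-43 - 6\right) - 22\right)\right) = 2 \left(54 + 104 \left(-49 - 22\right)\right) = 2 \left(54 + 104 \left(-71\right)\right) = 2 \left(54 - 7384\right) = 2 \left(-7330\right) = -14660$)
$\frac{1}{P \frac{1}{-35879}} = \frac{1}{\left(-14660\right) \frac{1}{-35879}} = \frac{1}{\left(-14660\right) \left(- \frac{1}{35879}\right)} = \frac{1}{\frac{14660}{35879}} = \frac{35879}{14660}$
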